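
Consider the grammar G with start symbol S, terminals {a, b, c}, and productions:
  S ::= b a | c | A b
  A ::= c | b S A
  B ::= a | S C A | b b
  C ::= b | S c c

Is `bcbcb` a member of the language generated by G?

yes

S ⇒ Ab ⇒ bSAb ⇒ bAbAb ⇒ bcbAb ⇒ bcbcb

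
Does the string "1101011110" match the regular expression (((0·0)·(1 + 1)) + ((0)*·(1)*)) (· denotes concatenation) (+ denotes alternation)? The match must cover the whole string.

Neither ((0·0)·(1+1)) nor ((0)*·(1)*) matches 1101011110.

no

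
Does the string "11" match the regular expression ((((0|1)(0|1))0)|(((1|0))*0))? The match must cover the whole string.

no

Neither (((0|1)(0|1))0) nor (((1|0))*0) matches 11.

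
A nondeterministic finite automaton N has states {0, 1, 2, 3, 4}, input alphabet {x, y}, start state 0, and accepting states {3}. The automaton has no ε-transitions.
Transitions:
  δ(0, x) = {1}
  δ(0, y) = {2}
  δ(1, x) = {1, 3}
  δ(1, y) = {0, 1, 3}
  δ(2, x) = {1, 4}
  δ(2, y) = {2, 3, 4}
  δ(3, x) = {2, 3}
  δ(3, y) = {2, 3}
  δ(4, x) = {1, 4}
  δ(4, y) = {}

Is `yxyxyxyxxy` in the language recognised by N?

accepted

Start: {0}
read y: {2}
read x: {1, 4}
read y: {0, 1, 3}
read x: {1, 2, 3}
read y: {0, 1, 2, 3, 4}
read x: {1, 2, 3, 4}
read y: {0, 1, 2, 3, 4}
read x: {1, 2, 3, 4}
read x: {1, 2, 3, 4}
read y: {0, 1, 2, 3, 4}
Reachable ∩ accepting = {3} — nonempty.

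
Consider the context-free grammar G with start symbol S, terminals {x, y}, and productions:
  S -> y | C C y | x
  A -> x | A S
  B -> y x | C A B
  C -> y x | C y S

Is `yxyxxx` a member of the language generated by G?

no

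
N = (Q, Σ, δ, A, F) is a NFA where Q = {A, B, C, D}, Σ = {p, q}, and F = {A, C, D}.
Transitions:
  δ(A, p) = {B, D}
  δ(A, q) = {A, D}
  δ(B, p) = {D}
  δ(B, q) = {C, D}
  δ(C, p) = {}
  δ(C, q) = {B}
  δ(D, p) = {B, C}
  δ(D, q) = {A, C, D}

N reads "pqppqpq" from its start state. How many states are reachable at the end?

Start: {A}
read p: {B, D}
read q: {A, C, D}
read p: {B, C, D}
read p: {B, C, D}
read q: {A, B, C, D}
read p: {B, C, D}
read q: {A, B, C, D}
Final reachable set {A, B, C, D} has 4 states.

4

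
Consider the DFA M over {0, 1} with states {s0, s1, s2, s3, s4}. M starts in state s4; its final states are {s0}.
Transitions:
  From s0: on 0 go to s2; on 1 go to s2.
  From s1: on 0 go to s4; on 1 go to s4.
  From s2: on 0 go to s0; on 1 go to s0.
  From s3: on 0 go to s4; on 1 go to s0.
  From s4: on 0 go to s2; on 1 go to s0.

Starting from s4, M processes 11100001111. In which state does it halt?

s4 --1--> s0
s0 --1--> s2
s2 --1--> s0
s0 --0--> s2
s2 --0--> s0
s0 --0--> s2
s2 --0--> s0
s0 --1--> s2
s2 --1--> s0
s0 --1--> s2
s2 --1--> s0

s0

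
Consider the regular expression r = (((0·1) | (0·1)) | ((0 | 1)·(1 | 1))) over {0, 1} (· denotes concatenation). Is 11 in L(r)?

yes

The right alternative ((0|1)·(1|1)) matches 11.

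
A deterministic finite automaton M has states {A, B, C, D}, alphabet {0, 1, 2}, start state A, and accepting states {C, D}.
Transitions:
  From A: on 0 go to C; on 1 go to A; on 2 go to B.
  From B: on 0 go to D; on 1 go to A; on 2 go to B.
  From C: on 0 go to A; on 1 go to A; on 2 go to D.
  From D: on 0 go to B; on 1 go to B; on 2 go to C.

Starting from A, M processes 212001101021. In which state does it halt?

B

A --2--> B
B --1--> A
A --2--> B
B --0--> D
D --0--> B
B --1--> A
A --1--> A
A --0--> C
C --1--> A
A --0--> C
C --2--> D
D --1--> B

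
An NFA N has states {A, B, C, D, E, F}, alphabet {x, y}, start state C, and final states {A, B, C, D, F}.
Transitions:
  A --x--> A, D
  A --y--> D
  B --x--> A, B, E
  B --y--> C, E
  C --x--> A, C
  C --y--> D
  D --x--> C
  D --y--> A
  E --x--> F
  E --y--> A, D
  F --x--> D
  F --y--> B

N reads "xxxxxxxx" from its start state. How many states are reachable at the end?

3

Start: {C}
read x: {A, C}
read x: {A, C, D}
read x: {A, C, D}
read x: {A, C, D}
read x: {A, C, D}
read x: {A, C, D}
read x: {A, C, D}
read x: {A, C, D}
Final reachable set {A, C, D} has 3 states.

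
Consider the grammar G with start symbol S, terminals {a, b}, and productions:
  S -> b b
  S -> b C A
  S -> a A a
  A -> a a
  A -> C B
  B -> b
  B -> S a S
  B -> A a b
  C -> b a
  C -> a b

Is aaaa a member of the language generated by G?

yes

S ⇒ aAa ⇒ aaaa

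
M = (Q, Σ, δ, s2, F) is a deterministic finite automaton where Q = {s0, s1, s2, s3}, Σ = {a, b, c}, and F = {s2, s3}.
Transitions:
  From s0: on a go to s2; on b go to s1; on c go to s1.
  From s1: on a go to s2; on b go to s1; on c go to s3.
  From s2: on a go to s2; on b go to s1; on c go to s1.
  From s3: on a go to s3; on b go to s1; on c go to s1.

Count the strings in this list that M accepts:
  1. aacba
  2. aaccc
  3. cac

1

aacba: accepted
aaccc: rejected
cac: rejected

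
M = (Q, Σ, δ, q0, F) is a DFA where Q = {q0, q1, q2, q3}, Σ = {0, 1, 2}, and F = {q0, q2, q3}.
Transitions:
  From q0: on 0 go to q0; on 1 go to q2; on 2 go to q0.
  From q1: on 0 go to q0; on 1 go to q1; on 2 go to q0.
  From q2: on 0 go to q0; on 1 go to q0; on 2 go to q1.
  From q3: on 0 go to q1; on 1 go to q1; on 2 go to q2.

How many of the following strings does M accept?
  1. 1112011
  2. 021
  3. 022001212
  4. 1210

1112011: accepted
021: accepted
022001212: accepted
1210: accepted

4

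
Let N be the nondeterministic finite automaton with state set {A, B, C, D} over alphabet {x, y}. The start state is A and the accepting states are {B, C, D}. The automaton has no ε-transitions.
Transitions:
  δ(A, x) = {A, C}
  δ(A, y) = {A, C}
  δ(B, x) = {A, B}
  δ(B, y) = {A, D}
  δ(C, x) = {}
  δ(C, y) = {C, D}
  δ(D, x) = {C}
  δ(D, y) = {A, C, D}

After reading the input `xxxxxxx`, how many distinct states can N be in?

Start: {A}
read x: {A, C}
read x: {A, C}
read x: {A, C}
read x: {A, C}
read x: {A, C}
read x: {A, C}
read x: {A, C}
Final reachable set {A, C} has 2 states.

2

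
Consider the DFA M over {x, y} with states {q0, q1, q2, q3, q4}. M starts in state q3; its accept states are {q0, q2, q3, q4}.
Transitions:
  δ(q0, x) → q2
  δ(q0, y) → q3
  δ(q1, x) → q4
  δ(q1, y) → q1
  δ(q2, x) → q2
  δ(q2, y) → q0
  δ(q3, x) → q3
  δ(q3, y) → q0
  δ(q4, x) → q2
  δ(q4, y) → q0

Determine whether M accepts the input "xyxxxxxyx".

accepted

q3 --x--> q3
q3 --y--> q0
q0 --x--> q2
q2 --x--> q2
q2 --x--> q2
q2 --x--> q2
q2 --x--> q2
q2 --y--> q0
q0 --x--> q2
End in state q2, which is an accepting state.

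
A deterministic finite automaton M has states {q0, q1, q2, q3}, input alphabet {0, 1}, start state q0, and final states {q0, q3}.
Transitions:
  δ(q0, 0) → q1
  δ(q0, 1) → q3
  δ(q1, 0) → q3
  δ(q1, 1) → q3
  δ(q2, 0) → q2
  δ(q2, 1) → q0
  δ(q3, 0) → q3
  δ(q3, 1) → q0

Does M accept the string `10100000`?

accepted

q0 --1--> q3
q3 --0--> q3
q3 --1--> q0
q0 --0--> q1
q1 --0--> q3
q3 --0--> q3
q3 --0--> q3
q3 --0--> q3
End in state q3, which is an accepting state.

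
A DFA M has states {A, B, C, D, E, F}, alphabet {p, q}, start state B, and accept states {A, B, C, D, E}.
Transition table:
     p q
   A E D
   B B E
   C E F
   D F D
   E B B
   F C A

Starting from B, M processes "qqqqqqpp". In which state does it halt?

B

B --q--> E
E --q--> B
B --q--> E
E --q--> B
B --q--> E
E --q--> B
B --p--> B
B --p--> B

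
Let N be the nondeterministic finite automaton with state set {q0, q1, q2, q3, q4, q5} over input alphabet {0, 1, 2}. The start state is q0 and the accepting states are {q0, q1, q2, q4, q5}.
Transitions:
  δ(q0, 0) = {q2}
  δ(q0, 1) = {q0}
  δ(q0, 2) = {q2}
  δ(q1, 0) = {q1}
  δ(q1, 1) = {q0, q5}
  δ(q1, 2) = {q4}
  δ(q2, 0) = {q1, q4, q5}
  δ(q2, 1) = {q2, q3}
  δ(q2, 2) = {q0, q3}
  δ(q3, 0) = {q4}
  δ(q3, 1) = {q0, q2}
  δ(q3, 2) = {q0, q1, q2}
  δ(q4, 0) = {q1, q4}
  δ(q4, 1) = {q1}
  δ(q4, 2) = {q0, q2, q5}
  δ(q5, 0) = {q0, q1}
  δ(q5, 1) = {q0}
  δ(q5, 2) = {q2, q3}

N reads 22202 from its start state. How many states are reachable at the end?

5

Start: {q0}
read 2: {q2}
read 2: {q0, q3}
read 2: {q0, q1, q2}
read 0: {q1, q2, q4, q5}
read 2: {q0, q2, q3, q4, q5}
Final reachable set {q0, q2, q3, q4, q5} has 5 states.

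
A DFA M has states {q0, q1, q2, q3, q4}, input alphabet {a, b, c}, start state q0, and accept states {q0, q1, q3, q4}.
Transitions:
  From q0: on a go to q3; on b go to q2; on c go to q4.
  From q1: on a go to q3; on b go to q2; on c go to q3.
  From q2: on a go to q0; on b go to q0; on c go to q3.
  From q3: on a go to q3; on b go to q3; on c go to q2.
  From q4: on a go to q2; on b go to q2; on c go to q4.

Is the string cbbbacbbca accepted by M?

rejected

q0 --c--> q4
q4 --b--> q2
q2 --b--> q0
q0 --b--> q2
q2 --a--> q0
q0 --c--> q4
q4 --b--> q2
q2 --b--> q0
q0 --c--> q4
q4 --a--> q2
End in state q2, which is not an accepting state.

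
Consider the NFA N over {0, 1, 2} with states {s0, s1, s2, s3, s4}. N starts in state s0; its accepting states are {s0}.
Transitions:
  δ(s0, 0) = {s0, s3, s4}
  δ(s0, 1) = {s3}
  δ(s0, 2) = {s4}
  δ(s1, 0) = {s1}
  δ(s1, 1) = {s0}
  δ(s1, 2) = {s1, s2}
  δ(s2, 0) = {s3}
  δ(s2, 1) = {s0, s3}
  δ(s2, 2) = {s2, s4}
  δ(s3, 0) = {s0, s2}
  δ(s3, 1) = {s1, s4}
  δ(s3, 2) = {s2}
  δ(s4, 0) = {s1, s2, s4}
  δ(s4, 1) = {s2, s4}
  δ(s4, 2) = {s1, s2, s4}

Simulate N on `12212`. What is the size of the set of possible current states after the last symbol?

Start: {s0}
read 1: {s3}
read 2: {s2}
read 2: {s2, s4}
read 1: {s0, s2, s3, s4}
read 2: {s1, s2, s4}
Final reachable set {s1, s2, s4} has 3 states.

3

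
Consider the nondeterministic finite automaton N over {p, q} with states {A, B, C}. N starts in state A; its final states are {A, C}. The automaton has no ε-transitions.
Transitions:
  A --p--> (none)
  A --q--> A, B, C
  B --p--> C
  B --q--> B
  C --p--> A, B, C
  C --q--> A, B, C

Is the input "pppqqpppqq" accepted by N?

Start: {A}
read p: {}
The reachable set is empty and stays empty for the remaining 9 symbols.
Reachable ∩ accepting = {} — empty.

rejected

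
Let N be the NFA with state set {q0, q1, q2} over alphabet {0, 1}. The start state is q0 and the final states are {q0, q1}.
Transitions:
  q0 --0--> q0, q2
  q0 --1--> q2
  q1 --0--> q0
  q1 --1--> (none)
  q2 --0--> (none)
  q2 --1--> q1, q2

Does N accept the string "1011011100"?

rejected

Start: {q0}
read 1: {q2}
read 0: {}
The reachable set is empty and stays empty for the remaining 8 symbols.
Reachable ∩ accepting = {} — empty.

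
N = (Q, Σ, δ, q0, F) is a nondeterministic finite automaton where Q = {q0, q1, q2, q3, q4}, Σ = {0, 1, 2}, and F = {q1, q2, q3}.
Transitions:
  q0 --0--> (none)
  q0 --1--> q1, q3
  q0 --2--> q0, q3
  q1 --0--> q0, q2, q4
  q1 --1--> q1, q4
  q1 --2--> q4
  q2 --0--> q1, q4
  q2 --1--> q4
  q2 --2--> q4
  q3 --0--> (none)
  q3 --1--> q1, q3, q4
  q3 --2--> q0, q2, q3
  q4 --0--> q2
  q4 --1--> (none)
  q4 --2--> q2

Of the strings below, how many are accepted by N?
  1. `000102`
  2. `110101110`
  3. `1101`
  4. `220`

3

`000102`: rejected
`110101110`: accepted
`1101`: accepted
`220`: accepted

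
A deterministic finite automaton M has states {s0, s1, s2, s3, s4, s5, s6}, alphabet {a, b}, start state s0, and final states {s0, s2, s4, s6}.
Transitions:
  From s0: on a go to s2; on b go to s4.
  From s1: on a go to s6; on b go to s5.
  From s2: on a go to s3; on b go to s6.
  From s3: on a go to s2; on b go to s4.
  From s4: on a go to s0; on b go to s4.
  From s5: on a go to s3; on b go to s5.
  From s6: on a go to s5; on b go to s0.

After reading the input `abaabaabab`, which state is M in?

s0 --a--> s2
s2 --b--> s6
s6 --a--> s5
s5 --a--> s3
s3 --b--> s4
s4 --a--> s0
s0 --a--> s2
s2 --b--> s6
s6 --a--> s5
s5 --b--> s5

s5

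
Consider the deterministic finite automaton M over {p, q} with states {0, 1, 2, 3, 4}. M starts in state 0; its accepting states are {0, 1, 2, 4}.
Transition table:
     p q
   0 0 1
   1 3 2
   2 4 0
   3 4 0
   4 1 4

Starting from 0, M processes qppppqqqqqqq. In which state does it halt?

0

0 --q--> 1
1 --p--> 3
3 --p--> 4
4 --p--> 1
1 --p--> 3
3 --q--> 0
0 --q--> 1
1 --q--> 2
2 --q--> 0
0 --q--> 1
1 --q--> 2
2 --q--> 0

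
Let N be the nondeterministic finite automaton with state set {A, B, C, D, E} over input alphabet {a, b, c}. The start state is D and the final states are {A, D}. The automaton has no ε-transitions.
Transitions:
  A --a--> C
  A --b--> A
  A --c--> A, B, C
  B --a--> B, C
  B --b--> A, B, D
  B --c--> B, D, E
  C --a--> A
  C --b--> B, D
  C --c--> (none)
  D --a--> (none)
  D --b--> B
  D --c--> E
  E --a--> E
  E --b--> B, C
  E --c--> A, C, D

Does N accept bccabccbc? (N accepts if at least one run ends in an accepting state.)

Start: {D}
read b: {B}
read c: {B, D, E}
read c: {A, B, C, D, E}
read a: {A, B, C, E}
read b: {A, B, C, D}
read c: {A, B, C, D, E}
read c: {A, B, C, D, E}
read b: {A, B, C, D}
read c: {A, B, C, D, E}
Reachable ∩ accepting = {A, D} — nonempty.

accepted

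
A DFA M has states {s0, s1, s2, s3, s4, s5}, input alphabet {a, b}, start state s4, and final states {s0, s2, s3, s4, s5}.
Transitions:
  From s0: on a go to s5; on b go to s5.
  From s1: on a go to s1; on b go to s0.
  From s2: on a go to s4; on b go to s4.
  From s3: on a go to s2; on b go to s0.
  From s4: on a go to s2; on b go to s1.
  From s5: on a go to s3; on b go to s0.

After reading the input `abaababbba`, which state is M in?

s5

s4 --a--> s2
s2 --b--> s4
s4 --a--> s2
s2 --a--> s4
s4 --b--> s1
s1 --a--> s1
s1 --b--> s0
s0 --b--> s5
s5 --b--> s0
s0 --a--> s5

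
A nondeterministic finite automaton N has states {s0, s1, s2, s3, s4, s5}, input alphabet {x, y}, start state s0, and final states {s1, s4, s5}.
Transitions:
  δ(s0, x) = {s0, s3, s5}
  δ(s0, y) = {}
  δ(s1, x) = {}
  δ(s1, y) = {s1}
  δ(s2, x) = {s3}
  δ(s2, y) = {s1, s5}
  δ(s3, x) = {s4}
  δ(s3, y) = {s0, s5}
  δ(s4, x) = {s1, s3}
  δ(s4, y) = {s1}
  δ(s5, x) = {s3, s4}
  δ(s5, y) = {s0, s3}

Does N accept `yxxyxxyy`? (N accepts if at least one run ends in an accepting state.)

rejected

Start: {s0}
read y: {}
The reachable set is empty and stays empty for the remaining 7 symbols.
Reachable ∩ accepting = {} — empty.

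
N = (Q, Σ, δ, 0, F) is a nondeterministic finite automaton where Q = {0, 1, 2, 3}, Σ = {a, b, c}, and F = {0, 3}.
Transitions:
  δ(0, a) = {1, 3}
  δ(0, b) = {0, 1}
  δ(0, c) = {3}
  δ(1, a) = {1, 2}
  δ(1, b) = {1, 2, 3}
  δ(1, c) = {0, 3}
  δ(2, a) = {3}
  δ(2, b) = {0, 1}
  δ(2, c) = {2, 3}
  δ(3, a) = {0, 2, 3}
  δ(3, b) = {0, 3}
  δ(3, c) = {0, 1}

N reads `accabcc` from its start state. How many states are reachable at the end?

4

Start: {0}
read a: {1, 3}
read c: {0, 1, 3}
read c: {0, 1, 3}
read a: {0, 1, 2, 3}
read b: {0, 1, 2, 3}
read c: {0, 1, 2, 3}
read c: {0, 1, 2, 3}
Final reachable set {0, 1, 2, 3} has 4 states.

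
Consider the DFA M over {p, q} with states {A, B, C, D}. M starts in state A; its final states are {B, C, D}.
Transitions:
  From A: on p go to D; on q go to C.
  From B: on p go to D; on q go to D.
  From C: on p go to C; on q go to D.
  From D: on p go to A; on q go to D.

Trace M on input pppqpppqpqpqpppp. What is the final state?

A --p--> D
D --p--> A
A --p--> D
D --q--> D
D --p--> A
A --p--> D
D --p--> A
A --q--> C
C --p--> C
C --q--> D
D --p--> A
A --q--> C
C --p--> C
C --p--> C
C --p--> C
C --p--> C

C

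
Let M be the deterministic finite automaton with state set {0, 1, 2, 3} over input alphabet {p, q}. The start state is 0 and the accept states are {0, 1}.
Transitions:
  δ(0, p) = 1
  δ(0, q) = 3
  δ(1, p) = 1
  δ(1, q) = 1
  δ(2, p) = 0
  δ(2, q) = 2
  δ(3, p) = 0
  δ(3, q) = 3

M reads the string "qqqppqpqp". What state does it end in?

0 --q--> 3
3 --q--> 3
3 --q--> 3
3 --p--> 0
0 --p--> 1
1 --q--> 1
1 --p--> 1
1 --q--> 1
1 --p--> 1

1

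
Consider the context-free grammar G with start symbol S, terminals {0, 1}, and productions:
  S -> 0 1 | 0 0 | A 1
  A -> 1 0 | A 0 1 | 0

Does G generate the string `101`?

yes

S ⇒ A1 ⇒ 101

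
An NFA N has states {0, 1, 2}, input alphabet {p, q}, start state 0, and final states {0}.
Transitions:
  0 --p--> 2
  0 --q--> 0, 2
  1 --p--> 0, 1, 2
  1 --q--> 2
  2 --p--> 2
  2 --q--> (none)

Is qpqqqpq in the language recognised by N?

Start: {0}
read q: {0, 2}
read p: {2}
read q: {}
The reachable set is empty and stays empty for the remaining 4 symbols.
Reachable ∩ accepting = {} — empty.

rejected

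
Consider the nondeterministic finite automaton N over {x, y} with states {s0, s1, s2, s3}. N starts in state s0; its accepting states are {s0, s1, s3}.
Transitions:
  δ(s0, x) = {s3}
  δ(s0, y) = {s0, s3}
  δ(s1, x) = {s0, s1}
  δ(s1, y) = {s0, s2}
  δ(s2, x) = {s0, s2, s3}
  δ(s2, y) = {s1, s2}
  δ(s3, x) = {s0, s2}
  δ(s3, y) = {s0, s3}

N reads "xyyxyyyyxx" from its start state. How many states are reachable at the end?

Start: {s0}
read x: {s3}
read y: {s0, s3}
read y: {s0, s3}
read x: {s0, s2, s3}
read y: {s0, s1, s2, s3}
read y: {s0, s1, s2, s3}
read y: {s0, s1, s2, s3}
read y: {s0, s1, s2, s3}
read x: {s0, s1, s2, s3}
read x: {s0, s1, s2, s3}
Final reachable set {s0, s1, s2, s3} has 4 states.

4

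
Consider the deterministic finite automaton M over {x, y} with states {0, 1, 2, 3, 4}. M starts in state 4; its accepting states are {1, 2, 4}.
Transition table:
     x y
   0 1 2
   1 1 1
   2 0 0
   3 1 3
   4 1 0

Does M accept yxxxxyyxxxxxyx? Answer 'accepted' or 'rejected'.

4 --y--> 0
0 --x--> 1
1 --x--> 1
1 --x--> 1
1 --x--> 1
1 --y--> 1
1 --y--> 1
1 --x--> 1
1 --x--> 1
1 --x--> 1
1 --x--> 1
1 --x--> 1
1 --y--> 1
1 --x--> 1
End in state 1, which is an accepting state.

accepted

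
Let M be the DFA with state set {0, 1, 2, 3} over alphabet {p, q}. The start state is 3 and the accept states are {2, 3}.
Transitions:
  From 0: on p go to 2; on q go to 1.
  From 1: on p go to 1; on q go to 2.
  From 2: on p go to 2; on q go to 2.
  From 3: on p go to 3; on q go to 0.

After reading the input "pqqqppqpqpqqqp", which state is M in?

2

3 --p--> 3
3 --q--> 0
0 --q--> 1
1 --q--> 2
2 --p--> 2
2 --p--> 2
2 --q--> 2
2 --p--> 2
2 --q--> 2
2 --p--> 2
2 --q--> 2
2 --q--> 2
2 --q--> 2
2 --p--> 2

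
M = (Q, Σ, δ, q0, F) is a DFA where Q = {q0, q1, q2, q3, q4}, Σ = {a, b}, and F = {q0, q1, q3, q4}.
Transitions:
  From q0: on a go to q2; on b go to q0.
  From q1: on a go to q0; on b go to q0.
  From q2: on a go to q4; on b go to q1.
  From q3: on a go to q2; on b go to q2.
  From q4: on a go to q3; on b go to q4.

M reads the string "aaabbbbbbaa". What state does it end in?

q4

q0 --a--> q2
q2 --a--> q4
q4 --a--> q3
q3 --b--> q2
q2 --b--> q1
q1 --b--> q0
q0 --b--> q0
q0 --b--> q0
q0 --b--> q0
q0 --a--> q2
q2 --a--> q4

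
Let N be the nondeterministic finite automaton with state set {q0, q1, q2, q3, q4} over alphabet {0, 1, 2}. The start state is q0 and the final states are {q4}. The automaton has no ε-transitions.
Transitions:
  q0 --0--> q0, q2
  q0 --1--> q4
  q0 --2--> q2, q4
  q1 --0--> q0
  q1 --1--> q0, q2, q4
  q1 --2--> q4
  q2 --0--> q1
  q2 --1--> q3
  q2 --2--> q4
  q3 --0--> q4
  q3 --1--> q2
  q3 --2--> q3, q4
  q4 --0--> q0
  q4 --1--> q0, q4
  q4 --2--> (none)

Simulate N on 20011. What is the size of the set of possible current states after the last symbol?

Start: {q0}
read 2: {q2, q4}
read 0: {q0, q1}
read 0: {q0, q2}
read 1: {q3, q4}
read 1: {q0, q2, q4}
Final reachable set {q0, q2, q4} has 3 states.

3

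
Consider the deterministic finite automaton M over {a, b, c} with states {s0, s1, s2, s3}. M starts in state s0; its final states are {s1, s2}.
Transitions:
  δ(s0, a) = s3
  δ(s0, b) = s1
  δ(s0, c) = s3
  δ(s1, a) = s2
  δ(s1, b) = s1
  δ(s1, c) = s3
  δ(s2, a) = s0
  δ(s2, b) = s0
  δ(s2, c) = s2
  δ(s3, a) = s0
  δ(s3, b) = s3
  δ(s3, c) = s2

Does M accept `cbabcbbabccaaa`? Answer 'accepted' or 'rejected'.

rejected

s0 --c--> s3
s3 --b--> s3
s3 --a--> s0
s0 --b--> s1
s1 --c--> s3
s3 --b--> s3
s3 --b--> s3
s3 --a--> s0
s0 --b--> s1
s1 --c--> s3
s3 --c--> s2
s2 --a--> s0
s0 --a--> s3
s3 --a--> s0
End in state s0, which is not an accepting state.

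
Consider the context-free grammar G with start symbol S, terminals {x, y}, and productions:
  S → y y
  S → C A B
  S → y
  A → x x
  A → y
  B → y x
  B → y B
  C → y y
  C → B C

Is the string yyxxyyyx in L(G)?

S ⇒ CAB ⇒ yyAB ⇒ yyxxB ⇒ yyxxyB ⇒ yyxxyyB ⇒ yyxxyyyx

yes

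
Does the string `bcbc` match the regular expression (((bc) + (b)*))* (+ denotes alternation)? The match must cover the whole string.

Split into 2 pieces bc · bc; each matches ((bc)+(b)*).

yes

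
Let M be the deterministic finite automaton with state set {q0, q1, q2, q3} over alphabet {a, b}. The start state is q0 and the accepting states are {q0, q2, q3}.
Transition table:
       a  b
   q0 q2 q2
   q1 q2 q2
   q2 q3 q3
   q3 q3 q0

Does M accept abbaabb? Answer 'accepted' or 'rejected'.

accepted

q0 --a--> q2
q2 --b--> q3
q3 --b--> q0
q0 --a--> q2
q2 --a--> q3
q3 --b--> q0
q0 --b--> q2
End in state q2, which is an accepting state.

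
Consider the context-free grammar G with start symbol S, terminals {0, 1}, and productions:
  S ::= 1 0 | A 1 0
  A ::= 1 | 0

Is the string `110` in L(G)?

S ⇒ A10 ⇒ 110

yes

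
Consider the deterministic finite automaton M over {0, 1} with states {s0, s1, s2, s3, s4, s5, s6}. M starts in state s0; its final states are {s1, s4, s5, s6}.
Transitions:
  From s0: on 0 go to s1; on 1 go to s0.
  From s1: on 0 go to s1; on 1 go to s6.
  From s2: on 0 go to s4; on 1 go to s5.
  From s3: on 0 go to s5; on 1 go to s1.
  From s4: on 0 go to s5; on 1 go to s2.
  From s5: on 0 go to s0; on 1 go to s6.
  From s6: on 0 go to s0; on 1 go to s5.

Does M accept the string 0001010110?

s0 --0--> s1
s1 --0--> s1
s1 --0--> s1
s1 --1--> s6
s6 --0--> s0
s0 --1--> s0
s0 --0--> s1
s1 --1--> s6
s6 --1--> s5
s5 --0--> s0
End in state s0, which is not an accepting state.

rejected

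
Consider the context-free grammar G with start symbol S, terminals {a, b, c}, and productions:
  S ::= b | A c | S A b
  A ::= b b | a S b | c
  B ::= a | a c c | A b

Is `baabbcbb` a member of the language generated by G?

yes

S ⇒ SAb ⇒ bAb ⇒ baSbb ⇒ baAcbb ⇒ baaSbcbb ⇒ baabbcbb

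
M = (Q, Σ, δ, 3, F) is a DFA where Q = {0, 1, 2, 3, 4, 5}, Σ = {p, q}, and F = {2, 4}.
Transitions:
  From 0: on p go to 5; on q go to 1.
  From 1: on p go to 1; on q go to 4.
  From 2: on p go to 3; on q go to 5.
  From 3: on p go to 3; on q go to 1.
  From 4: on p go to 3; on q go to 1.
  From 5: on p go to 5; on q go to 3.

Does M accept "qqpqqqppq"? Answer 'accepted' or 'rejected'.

3 --q--> 1
1 --q--> 4
4 --p--> 3
3 --q--> 1
1 --q--> 4
4 --q--> 1
1 --p--> 1
1 --p--> 1
1 --q--> 4
End in state 4, which is an accepting state.

accepted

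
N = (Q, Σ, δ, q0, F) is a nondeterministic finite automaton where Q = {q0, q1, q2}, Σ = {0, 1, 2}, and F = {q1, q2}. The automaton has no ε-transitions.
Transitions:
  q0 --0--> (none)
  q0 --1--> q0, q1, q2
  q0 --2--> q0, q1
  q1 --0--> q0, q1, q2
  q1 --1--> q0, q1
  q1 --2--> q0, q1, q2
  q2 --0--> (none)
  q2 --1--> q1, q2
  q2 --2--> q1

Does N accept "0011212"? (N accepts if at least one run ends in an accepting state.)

rejected

Start: {q0}
read 0: {}
The reachable set is empty and stays empty for the remaining 6 symbols.
Reachable ∩ accepting = {} — empty.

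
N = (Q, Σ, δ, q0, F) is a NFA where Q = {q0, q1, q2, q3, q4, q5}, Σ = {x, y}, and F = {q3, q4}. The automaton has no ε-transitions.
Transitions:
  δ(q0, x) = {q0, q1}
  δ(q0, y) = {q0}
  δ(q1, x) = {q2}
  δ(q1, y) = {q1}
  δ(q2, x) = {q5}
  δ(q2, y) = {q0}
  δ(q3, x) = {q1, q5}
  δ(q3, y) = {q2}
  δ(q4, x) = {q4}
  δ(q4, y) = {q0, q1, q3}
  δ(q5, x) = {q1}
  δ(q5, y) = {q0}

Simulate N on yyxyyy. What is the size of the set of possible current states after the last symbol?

2

Start: {q0}
read y: {q0}
read y: {q0}
read x: {q0, q1}
read y: {q0, q1}
read y: {q0, q1}
read y: {q0, q1}
Final reachable set {q0, q1} has 2 states.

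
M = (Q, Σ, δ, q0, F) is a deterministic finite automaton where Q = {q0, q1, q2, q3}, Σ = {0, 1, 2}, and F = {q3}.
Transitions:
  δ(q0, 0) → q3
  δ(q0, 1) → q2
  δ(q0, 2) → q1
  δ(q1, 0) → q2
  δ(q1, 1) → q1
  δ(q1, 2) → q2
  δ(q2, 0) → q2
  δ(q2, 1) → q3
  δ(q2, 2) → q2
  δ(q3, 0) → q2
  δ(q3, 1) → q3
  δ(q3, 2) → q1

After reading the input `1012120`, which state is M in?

q0 --1--> q2
q2 --0--> q2
q2 --1--> q3
q3 --2--> q1
q1 --1--> q1
q1 --2--> q2
q2 --0--> q2

q2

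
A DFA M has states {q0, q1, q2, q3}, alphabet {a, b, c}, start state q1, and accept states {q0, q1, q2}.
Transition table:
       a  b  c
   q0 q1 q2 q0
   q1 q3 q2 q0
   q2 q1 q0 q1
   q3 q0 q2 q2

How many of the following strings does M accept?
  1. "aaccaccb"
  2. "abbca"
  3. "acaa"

2

"aaccaccb": accepted
"abbca": accepted
"acaa": rejected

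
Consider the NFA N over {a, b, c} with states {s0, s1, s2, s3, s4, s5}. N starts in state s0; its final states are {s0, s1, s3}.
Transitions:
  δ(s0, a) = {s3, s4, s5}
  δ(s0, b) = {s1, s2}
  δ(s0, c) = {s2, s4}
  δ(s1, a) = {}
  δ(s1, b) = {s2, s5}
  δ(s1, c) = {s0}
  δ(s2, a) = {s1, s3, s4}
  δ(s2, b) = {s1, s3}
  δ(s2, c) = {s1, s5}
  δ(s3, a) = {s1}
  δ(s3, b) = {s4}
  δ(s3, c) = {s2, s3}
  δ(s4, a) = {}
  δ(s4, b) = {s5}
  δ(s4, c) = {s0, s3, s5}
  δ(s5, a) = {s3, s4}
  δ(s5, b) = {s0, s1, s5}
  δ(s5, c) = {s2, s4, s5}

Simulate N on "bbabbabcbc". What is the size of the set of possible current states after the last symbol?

6

Start: {s0}
read b: {s1, s2}
read b: {s1, s2, s3, s5}
read a: {s1, s3, s4}
read b: {s2, s4, s5}
read b: {s0, s1, s3, s5}
read a: {s1, s3, s4, s5}
read b: {s0, s1, s2, s4, s5}
read c: {s0, s1, s2, s3, s4, s5}
read b: {s0, s1, s2, s3, s4, s5}
read c: {s0, s1, s2, s3, s4, s5}
Final reachable set {s0, s1, s2, s3, s4, s5} has 6 states.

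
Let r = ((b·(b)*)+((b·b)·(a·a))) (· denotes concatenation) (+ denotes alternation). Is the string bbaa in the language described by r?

The right alternative ((b·b)·(a·a)) matches bbaa.

yes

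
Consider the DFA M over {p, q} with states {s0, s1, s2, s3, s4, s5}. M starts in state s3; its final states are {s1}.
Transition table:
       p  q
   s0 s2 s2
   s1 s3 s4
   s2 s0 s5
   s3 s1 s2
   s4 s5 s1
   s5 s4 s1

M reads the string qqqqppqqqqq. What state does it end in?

s3 --q--> s2
s2 --q--> s5
s5 --q--> s1
s1 --q--> s4
s4 --p--> s5
s5 --p--> s4
s4 --q--> s1
s1 --q--> s4
s4 --q--> s1
s1 --q--> s4
s4 --q--> s1

s1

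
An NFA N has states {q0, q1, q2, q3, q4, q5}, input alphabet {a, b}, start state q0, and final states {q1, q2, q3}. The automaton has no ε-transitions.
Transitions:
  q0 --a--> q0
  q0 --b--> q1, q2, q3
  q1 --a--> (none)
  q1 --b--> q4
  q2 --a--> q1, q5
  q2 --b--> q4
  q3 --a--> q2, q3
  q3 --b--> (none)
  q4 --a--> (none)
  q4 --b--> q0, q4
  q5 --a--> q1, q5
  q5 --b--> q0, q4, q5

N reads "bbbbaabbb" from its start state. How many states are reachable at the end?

6

Start: {q0}
read b: {q1, q2, q3}
read b: {q4}
read b: {q0, q4}
read b: {q0, q1, q2, q3, q4}
read a: {q0, q1, q2, q3, q5}
read a: {q0, q1, q2, q3, q5}
read b: {q0, q1, q2, q3, q4, q5}
read b: {q0, q1, q2, q3, q4, q5}
read b: {q0, q1, q2, q3, q4, q5}
Final reachable set {q0, q1, q2, q3, q4, q5} has 6 states.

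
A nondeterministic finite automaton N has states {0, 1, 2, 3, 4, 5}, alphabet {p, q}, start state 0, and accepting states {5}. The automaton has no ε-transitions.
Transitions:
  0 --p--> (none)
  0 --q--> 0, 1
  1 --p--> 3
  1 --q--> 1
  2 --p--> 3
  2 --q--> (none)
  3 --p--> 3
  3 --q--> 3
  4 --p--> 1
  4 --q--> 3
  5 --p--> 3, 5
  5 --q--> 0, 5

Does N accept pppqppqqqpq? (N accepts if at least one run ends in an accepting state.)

rejected

Start: {0}
read p: {}
The reachable set is empty and stays empty for the remaining 10 symbols.
Reachable ∩ accepting = {} — empty.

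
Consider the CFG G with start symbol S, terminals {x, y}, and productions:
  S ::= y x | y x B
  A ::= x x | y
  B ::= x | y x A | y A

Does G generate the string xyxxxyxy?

no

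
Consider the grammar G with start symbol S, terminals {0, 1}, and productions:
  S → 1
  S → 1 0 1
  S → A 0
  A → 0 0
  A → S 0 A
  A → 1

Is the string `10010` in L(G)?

S ⇒ A0 ⇒ S0A0 ⇒ A00A0 ⇒ 100A0 ⇒ 10010

yes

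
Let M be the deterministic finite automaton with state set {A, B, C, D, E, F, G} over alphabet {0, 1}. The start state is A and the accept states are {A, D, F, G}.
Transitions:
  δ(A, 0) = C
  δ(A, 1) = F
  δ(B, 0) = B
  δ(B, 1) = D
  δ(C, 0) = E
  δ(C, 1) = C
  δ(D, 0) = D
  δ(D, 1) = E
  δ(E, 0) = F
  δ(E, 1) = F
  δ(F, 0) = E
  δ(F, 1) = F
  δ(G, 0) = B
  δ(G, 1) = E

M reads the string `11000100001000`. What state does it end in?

A --1--> F
F --1--> F
F --0--> E
E --0--> F
F --0--> E
E --1--> F
F --0--> E
E --0--> F
F --0--> E
E --0--> F
F --1--> F
F --0--> E
E --0--> F
F --0--> E

E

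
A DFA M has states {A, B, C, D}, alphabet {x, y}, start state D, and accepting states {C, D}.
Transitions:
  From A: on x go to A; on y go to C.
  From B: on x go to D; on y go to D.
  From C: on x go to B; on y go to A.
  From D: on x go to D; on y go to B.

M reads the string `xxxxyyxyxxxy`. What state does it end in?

B

D --x--> D
D --x--> D
D --x--> D
D --x--> D
D --y--> B
B --y--> D
D --x--> D
D --y--> B
B --x--> D
D --x--> D
D --x--> D
D --y--> B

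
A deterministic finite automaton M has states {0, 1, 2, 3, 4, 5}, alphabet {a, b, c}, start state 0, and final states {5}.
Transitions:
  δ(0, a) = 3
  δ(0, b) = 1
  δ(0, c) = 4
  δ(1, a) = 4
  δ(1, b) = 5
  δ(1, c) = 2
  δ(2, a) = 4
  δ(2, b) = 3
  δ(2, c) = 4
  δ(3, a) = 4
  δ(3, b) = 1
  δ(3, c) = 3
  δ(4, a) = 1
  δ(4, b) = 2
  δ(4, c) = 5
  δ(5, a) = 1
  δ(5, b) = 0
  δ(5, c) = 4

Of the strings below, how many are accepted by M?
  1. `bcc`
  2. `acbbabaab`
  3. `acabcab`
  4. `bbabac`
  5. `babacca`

`bcc`: rejected
`acbbabaab`: rejected
`acabcab`: accepted
`bbabac`: rejected
`babacca`: rejected

1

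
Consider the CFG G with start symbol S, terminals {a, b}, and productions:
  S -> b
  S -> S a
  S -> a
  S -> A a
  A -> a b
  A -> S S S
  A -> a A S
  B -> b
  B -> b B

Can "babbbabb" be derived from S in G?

no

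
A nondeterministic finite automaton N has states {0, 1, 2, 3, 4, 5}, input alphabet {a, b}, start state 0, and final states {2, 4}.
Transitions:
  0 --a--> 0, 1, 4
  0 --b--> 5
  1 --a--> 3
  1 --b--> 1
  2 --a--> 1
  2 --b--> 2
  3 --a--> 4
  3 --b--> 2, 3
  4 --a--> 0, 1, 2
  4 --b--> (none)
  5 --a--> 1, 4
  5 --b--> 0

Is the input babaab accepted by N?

rejected

Start: {0}
read b: {5}
read a: {1, 4}
read b: {1}
read a: {3}
read a: {4}
read b: {}
Reachable ∩ accepting = {} — empty.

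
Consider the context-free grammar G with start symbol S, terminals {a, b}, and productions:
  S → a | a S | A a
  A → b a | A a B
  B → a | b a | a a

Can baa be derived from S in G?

S ⇒ Aa ⇒ baa

yes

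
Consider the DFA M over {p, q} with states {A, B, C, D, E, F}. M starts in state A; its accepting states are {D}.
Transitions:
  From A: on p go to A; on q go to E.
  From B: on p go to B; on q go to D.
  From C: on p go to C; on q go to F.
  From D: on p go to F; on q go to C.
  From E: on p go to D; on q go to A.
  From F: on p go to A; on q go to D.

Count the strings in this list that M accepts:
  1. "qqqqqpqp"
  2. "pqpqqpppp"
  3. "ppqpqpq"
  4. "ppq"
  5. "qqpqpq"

0

"qqqqqpqp": rejected
"pqpqqpppp": rejected
"ppqpqpq": rejected
"ppq": rejected
"qqpqpq": rejected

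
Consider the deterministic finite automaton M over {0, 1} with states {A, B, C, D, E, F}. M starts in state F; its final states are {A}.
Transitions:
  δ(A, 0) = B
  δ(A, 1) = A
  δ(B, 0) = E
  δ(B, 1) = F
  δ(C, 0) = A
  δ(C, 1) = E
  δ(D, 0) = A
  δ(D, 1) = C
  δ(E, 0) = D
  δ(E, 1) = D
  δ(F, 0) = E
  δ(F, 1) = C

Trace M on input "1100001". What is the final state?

D

F --1--> C
C --1--> E
E --0--> D
D --0--> A
A --0--> B
B --0--> E
E --1--> D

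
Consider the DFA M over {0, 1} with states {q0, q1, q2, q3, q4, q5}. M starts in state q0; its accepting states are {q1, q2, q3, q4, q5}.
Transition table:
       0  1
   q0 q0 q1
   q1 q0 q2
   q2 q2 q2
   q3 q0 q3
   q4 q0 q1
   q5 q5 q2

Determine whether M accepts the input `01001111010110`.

accepted

q0 --0--> q0
q0 --1--> q1
q1 --0--> q0
q0 --0--> q0
q0 --1--> q1
q1 --1--> q2
q2 --1--> q2
q2 --1--> q2
q2 --0--> q2
q2 --1--> q2
q2 --0--> q2
q2 --1--> q2
q2 --1--> q2
q2 --0--> q2
End in state q2, which is an accepting state.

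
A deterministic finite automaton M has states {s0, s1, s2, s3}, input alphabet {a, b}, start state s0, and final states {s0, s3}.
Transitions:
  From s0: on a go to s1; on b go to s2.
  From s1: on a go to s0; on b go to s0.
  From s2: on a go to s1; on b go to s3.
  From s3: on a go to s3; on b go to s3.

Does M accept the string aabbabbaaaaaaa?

accepted

s0 --a--> s1
s1 --a--> s0
s0 --b--> s2
s2 --b--> s3
s3 --a--> s3
s3 --b--> s3
s3 --b--> s3
s3 --a--> s3
s3 --a--> s3
s3 --a--> s3
s3 --a--> s3
s3 --a--> s3
s3 --a--> s3
s3 --a--> s3
End in state s3, which is an accepting state.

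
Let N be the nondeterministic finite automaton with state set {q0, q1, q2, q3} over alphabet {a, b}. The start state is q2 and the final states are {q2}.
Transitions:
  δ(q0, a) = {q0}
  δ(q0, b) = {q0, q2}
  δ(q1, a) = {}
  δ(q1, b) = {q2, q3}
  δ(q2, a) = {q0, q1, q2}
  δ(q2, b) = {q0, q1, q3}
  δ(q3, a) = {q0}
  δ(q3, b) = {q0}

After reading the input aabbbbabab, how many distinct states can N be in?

4

Start: {q2}
read a: {q0, q1, q2}
read a: {q0, q1, q2}
read b: {q0, q1, q2, q3}
read b: {q0, q1, q2, q3}
read b: {q0, q1, q2, q3}
read b: {q0, q1, q2, q3}
read a: {q0, q1, q2}
read b: {q0, q1, q2, q3}
read a: {q0, q1, q2}
read b: {q0, q1, q2, q3}
Final reachable set {q0, q1, q2, q3} has 4 states.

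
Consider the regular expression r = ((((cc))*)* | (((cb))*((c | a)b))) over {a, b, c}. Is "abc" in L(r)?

Neither (((cc))*)* nor (((cb))*((c|a)b)) matches abc.

no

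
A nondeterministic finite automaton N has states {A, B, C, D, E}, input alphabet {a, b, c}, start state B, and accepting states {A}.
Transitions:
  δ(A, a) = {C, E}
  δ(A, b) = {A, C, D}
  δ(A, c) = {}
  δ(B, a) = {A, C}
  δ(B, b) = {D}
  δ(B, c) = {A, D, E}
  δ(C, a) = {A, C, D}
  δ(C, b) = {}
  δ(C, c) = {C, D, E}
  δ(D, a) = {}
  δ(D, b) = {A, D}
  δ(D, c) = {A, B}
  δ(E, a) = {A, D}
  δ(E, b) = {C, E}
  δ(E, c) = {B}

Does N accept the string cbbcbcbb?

Start: {B}
read c: {A, D, E}
read b: {A, C, D, E}
read b: {A, C, D, E}
read c: {A, B, C, D, E}
read b: {A, C, D, E}
read c: {A, B, C, D, E}
read b: {A, C, D, E}
read b: {A, C, D, E}
Reachable ∩ accepting = {A} — nonempty.

accepted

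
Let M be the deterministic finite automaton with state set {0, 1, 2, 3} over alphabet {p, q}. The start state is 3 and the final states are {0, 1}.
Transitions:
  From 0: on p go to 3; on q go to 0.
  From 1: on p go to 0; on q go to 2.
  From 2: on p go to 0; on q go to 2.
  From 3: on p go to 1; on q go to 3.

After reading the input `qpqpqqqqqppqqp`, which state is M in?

0

3 --q--> 3
3 --p--> 1
1 --q--> 2
2 --p--> 0
0 --q--> 0
0 --q--> 0
0 --q--> 0
0 --q--> 0
0 --q--> 0
0 --p--> 3
3 --p--> 1
1 --q--> 2
2 --q--> 2
2 --p--> 0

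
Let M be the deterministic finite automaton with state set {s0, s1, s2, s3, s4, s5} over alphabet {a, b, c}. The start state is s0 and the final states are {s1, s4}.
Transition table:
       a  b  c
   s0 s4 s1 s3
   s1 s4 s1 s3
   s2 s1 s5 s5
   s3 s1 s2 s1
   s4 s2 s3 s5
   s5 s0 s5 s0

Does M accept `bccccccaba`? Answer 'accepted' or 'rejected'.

accepted

s0 --b--> s1
s1 --c--> s3
s3 --c--> s1
s1 --c--> s3
s3 --c--> s1
s1 --c--> s3
s3 --c--> s1
s1 --a--> s4
s4 --b--> s3
s3 --a--> s1
End in state s1, which is an accepting state.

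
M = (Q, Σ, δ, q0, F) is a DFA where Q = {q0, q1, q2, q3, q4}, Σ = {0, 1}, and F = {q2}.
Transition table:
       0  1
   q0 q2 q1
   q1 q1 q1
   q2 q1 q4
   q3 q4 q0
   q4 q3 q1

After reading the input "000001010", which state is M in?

q1

q0 --0--> q2
q2 --0--> q1
q1 --0--> q1
q1 --0--> q1
q1 --0--> q1
q1 --1--> q1
q1 --0--> q1
q1 --1--> q1
q1 --0--> q1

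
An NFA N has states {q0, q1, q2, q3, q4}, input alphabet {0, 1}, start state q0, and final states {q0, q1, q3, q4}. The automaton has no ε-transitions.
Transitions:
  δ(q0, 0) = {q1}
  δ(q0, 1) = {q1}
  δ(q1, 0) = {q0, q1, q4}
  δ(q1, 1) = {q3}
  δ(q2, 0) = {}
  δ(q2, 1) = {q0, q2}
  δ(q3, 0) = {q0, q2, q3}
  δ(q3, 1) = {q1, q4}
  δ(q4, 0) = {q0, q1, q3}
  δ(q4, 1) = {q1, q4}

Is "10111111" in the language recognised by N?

accepted

Start: {q0}
read 1: {q1}
read 0: {q0, q1, q4}
read 1: {q1, q3, q4}
read 1: {q1, q3, q4}
read 1: {q1, q3, q4}
read 1: {q1, q3, q4}
read 1: {q1, q3, q4}
read 1: {q1, q3, q4}
Reachable ∩ accepting = {q1, q3, q4} — nonempty.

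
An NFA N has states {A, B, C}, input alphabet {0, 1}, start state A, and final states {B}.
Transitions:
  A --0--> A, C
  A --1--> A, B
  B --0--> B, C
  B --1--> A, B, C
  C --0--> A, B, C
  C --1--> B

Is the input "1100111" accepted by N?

accepted

Start: {A}
read 1: {A, B}
read 1: {A, B, C}
read 0: {A, B, C}
read 0: {A, B, C}
read 1: {A, B, C}
read 1: {A, B, C}
read 1: {A, B, C}
Reachable ∩ accepting = {B} — nonempty.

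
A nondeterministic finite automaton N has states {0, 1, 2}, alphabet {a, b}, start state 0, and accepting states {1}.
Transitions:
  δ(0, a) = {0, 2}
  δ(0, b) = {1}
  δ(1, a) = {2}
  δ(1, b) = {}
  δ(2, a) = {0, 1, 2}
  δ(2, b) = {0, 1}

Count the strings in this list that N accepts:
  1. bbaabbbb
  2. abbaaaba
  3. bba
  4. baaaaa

bbaabbbb: rejected
abbaaaba: rejected
bba: rejected
baaaaa: accepted

1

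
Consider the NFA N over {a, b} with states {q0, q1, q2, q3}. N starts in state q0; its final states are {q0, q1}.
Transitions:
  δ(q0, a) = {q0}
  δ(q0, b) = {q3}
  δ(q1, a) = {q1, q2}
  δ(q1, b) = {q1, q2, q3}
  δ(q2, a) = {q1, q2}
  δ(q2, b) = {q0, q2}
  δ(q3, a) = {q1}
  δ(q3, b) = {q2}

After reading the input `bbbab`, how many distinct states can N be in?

Start: {q0}
read b: {q3}
read b: {q2}
read b: {q0, q2}
read a: {q0, q1, q2}
read b: {q0, q1, q2, q3}
Final reachable set {q0, q1, q2, q3} has 4 states.

4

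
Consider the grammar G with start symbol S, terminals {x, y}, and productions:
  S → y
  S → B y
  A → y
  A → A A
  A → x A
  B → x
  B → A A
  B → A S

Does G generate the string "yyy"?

S ⇒ By ⇒ AAy ⇒ yAy ⇒ yyy

yes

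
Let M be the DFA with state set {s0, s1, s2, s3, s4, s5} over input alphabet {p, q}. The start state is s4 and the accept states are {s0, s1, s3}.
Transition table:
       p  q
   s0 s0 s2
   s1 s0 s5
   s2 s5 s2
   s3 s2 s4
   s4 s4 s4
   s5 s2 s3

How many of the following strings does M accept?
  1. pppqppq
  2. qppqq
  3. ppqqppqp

pppqppq: rejected
qppqq: rejected
ppqqppqp: rejected

0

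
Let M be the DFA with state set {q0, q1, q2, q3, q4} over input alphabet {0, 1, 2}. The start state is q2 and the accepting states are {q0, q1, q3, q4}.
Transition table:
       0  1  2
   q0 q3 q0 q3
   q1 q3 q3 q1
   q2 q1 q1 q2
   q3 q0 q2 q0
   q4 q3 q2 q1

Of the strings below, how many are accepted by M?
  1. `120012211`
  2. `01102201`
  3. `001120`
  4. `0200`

`120012211`: accepted
`01102201`: rejected
`001120`: accepted
`0200`: accepted

3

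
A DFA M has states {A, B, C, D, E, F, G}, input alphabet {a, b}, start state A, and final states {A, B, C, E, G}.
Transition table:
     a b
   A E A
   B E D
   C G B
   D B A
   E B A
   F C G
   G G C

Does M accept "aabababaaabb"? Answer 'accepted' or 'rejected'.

accepted

A --a--> E
E --a--> B
B --b--> D
D --a--> B
B --b--> D
D --a--> B
B --b--> D
D --a--> B
B --a--> E
E --a--> B
B --b--> D
D --b--> A
End in state A, which is an accepting state.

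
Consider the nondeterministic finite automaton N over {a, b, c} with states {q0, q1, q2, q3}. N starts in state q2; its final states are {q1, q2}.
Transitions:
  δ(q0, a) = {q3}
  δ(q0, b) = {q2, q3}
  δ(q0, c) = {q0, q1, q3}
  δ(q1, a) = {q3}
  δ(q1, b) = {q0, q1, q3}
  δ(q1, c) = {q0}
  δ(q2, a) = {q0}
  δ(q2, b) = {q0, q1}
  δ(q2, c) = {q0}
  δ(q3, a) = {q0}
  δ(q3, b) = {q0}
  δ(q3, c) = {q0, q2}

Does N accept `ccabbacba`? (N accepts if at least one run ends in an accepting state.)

rejected

Start: {q2}
read c: {q0}
read c: {q0, q1, q3}
read a: {q0, q3}
read b: {q0, q2, q3}
read b: {q0, q1, q2, q3}
read a: {q0, q3}
read c: {q0, q1, q2, q3}
read b: {q0, q1, q2, q3}
read a: {q0, q3}
Reachable ∩ accepting = {} — empty.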